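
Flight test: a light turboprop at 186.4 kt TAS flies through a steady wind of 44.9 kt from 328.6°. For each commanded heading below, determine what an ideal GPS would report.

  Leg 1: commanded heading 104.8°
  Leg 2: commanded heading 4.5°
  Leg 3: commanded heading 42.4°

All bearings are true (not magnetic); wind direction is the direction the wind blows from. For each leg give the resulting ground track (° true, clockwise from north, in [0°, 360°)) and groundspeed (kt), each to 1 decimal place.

Leg 1: heading 104.8°; drift +8.1° → track 112.9°, groundspeed 221.0 kt
Leg 2: heading 4.5°; drift +10.0° → track 14.5°, groundspeed 152.3 kt
Leg 3: heading 42.4°; drift +13.9° → track 56.3°, groundspeed 179.1 kt

Leg 1: track=112.9°, groundspeed=221.0 kt
Leg 2: track=14.5°, groundspeed=152.3 kt
Leg 3: track=56.3°, groundspeed=179.1 kt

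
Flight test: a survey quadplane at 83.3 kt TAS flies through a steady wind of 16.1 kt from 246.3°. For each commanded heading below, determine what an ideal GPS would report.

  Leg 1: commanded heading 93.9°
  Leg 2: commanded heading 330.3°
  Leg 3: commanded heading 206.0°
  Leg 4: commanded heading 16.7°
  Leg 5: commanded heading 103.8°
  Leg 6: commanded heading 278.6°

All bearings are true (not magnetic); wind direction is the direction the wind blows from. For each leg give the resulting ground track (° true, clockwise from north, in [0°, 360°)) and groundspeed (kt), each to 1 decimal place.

Leg 1: track=89.5°, groundspeed=97.9 kt
Leg 2: track=341.4°, groundspeed=83.2 kt
Leg 3: track=197.7°, groundspeed=71.8 kt
Leg 4: track=24.2°, groundspeed=94.5 kt
Leg 5: track=98.0°, groundspeed=96.6 kt
Leg 6: track=285.6°, groundspeed=70.2 kt

Leg 1: heading 93.9°; drift -4.4° → track 89.5°, groundspeed 97.9 kt
Leg 2: heading 330.3°; drift +11.1° → track 341.4°, groundspeed 83.2 kt
Leg 3: heading 206.0°; drift -8.3° → track 197.7°, groundspeed 71.8 kt
Leg 4: heading 16.7°; drift +7.5° → track 24.2°, groundspeed 94.5 kt
Leg 5: heading 103.8°; drift -5.8° → track 98.0°, groundspeed 96.6 kt
Leg 6: heading 278.6°; drift +7.0° → track 285.6°, groundspeed 70.2 kt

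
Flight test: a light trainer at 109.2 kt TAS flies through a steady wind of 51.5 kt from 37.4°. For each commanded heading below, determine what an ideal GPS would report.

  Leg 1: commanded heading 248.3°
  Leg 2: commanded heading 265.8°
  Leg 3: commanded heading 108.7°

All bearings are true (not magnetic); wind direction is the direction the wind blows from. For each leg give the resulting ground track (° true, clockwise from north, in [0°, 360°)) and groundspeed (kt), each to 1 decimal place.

Leg 1: track=238.5°, groundspeed=155.7 kt
Leg 2: track=250.8°, groundspeed=148.5 kt
Leg 3: track=136.5°, groundspeed=104.7 kt

Leg 1: heading 248.3°; drift -9.8° → track 238.5°, groundspeed 155.7 kt
Leg 2: heading 265.8°; drift -15.0° → track 250.8°, groundspeed 148.5 kt
Leg 3: heading 108.7°; drift +27.8° → track 136.5°, groundspeed 104.7 kt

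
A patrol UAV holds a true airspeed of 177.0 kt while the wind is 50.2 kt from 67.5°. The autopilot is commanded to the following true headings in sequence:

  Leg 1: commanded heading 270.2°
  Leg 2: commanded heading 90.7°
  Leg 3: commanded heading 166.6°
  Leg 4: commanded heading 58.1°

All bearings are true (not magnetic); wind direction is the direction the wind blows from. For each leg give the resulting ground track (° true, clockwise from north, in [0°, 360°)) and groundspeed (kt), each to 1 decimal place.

Leg 1: heading 270.2°; drift -5.0° → track 265.2°, groundspeed 224.2 kt
Leg 2: heading 90.7°; drift +8.6° → track 99.3°, groundspeed 132.3 kt
Leg 3: heading 166.6°; drift +15.0° → track 181.6°, groundspeed 191.5 kt
Leg 4: heading 58.1°; drift -3.7° → track 54.4°, groundspeed 127.7 kt

Leg 1: track=265.2°, groundspeed=224.2 kt
Leg 2: track=99.3°, groundspeed=132.3 kt
Leg 3: track=181.6°, groundspeed=191.5 kt
Leg 4: track=54.4°, groundspeed=127.7 kt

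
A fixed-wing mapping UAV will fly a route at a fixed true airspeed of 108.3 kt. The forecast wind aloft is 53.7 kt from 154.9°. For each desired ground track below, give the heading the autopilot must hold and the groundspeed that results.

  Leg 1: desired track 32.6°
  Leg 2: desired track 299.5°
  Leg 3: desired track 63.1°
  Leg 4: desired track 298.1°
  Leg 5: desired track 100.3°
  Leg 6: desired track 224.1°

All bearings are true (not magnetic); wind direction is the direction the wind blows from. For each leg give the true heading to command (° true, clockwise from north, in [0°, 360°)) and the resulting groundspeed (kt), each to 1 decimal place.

Leg 1: heading=57.4°, groundspeed=127.0 kt
Leg 2: heading=282.8°, groundspeed=147.5 kt
Leg 3: heading=92.8°, groundspeed=95.8 kt
Leg 4: heading=280.8°, groundspeed=146.4 kt
Leg 5: heading=124.1°, groundspeed=68.0 kt
Leg 6: heading=196.5°, groundspeed=76.9 kt

Leg 1: desired track 32.6°; wind correction +24.8° → command heading 57.4°, groundspeed 127.0 kt
Leg 2: desired track 299.5°; wind correction -16.7° → command heading 282.8°, groundspeed 147.5 kt
Leg 3: desired track 63.1°; wind correction +29.7° → command heading 92.8°, groundspeed 95.8 kt
Leg 4: desired track 298.1°; wind correction -17.3° → command heading 280.8°, groundspeed 146.4 kt
Leg 5: desired track 100.3°; wind correction +23.8° → command heading 124.1°, groundspeed 68.0 kt
Leg 6: desired track 224.1°; wind correction -27.6° → command heading 196.5°, groundspeed 76.9 kt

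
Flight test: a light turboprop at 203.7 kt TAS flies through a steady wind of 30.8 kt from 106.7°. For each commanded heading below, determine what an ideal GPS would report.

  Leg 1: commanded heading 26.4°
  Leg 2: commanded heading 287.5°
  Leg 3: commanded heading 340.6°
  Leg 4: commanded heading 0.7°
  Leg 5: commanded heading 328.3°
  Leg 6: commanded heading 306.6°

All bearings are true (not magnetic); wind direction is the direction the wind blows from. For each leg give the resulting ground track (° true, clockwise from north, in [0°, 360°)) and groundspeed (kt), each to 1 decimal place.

Leg 1: heading 26.4°; drift -8.7° → track 17.7°, groundspeed 200.8 kt
Leg 2: heading 287.5°; drift -0.1° → track 287.4°, groundspeed 234.5 kt
Leg 3: heading 340.6°; drift -6.4° → track 334.2°, groundspeed 223.2 kt
Leg 4: heading 0.7°; drift -7.9° → track 352.8°, groundspeed 214.2 kt
Leg 5: heading 328.3°; drift -5.2° → track 323.1°, groundspeed 227.7 kt
Leg 6: heading 306.6°; drift -2.6° → track 304.0°, groundspeed 232.9 kt

Leg 1: track=17.7°, groundspeed=200.8 kt
Leg 2: track=287.4°, groundspeed=234.5 kt
Leg 3: track=334.2°, groundspeed=223.2 kt
Leg 4: track=352.8°, groundspeed=214.2 kt
Leg 5: track=323.1°, groundspeed=227.7 kt
Leg 6: track=304.0°, groundspeed=232.9 kt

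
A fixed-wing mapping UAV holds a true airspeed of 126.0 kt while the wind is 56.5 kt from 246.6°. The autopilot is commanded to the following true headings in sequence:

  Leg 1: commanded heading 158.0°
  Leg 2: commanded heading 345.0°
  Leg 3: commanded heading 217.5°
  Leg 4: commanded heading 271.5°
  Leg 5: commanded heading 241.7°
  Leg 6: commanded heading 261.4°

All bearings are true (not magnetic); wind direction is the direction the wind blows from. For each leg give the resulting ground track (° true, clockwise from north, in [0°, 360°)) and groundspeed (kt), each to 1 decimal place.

Leg 1: track=133.6°, groundspeed=136.8 kt
Leg 2: track=7.6°, groundspeed=145.4 kt
Leg 3: track=197.8°, groundspeed=81.4 kt
Leg 4: track=289.2°, groundspeed=78.4 kt
Leg 5: track=237.7°, groundspeed=69.9 kt
Leg 6: track=272.8°, groundspeed=72.8 kt

Leg 1: heading 158.0°; drift -24.4° → track 133.6°, groundspeed 136.8 kt
Leg 2: heading 345.0°; drift +22.6° → track 7.6°, groundspeed 145.4 kt
Leg 3: heading 217.5°; drift -19.7° → track 197.8°, groundspeed 81.4 kt
Leg 4: heading 271.5°; drift +17.7° → track 289.2°, groundspeed 78.4 kt
Leg 5: heading 241.7°; drift -4.0° → track 237.7°, groundspeed 69.9 kt
Leg 6: heading 261.4°; drift +11.4° → track 272.8°, groundspeed 72.8 kt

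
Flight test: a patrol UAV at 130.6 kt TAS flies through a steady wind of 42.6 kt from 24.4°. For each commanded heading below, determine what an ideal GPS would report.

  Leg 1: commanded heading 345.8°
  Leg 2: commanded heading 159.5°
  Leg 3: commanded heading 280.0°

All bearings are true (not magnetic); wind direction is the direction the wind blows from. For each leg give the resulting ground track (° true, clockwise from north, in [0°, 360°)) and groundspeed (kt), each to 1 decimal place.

Leg 1: track=330.5°, groundspeed=100.9 kt
Leg 2: track=170.1°, groundspeed=163.6 kt
Leg 3: track=263.7°, groundspeed=147.1 kt

Leg 1: heading 345.8°; drift -15.3° → track 330.5°, groundspeed 100.9 kt
Leg 2: heading 159.5°; drift +10.6° → track 170.1°, groundspeed 163.6 kt
Leg 3: heading 280.0°; drift -16.3° → track 263.7°, groundspeed 147.1 kt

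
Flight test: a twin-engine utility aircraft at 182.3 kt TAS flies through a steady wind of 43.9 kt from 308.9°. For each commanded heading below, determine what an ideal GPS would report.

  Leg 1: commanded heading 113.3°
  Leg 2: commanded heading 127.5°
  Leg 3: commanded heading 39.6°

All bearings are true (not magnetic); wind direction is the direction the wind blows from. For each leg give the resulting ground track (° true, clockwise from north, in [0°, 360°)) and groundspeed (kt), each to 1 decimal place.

Leg 1: heading 113.3°; drift +3.0° → track 116.3°, groundspeed 224.9 kt
Leg 2: heading 127.5°; drift +0.3° → track 127.8°, groundspeed 226.2 kt
Leg 3: heading 39.6°; drift +13.5° → track 53.1°, groundspeed 188.0 kt

Leg 1: track=116.3°, groundspeed=224.9 kt
Leg 2: track=127.8°, groundspeed=226.2 kt
Leg 3: track=53.1°, groundspeed=188.0 kt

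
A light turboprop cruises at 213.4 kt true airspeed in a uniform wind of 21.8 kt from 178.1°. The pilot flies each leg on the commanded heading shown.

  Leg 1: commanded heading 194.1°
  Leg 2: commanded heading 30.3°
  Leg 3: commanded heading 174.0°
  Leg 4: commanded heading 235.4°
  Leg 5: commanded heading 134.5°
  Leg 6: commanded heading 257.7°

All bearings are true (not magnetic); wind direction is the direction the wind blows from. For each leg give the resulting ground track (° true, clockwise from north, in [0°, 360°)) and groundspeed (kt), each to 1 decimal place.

Leg 1: track=195.9°, groundspeed=192.5 kt
Leg 2: track=27.4°, groundspeed=232.1 kt
Leg 3: track=173.5°, groundspeed=191.7 kt
Leg 4: track=240.6°, groundspeed=202.5 kt
Leg 5: track=130.1°, groundspeed=198.2 kt
Leg 6: track=263.5°, groundspeed=210.6 kt

Leg 1: heading 194.1°; drift +1.8° → track 195.9°, groundspeed 192.5 kt
Leg 2: heading 30.3°; drift -2.9° → track 27.4°, groundspeed 232.1 kt
Leg 3: heading 174.0°; drift -0.5° → track 173.5°, groundspeed 191.7 kt
Leg 4: heading 235.4°; drift +5.2° → track 240.6°, groundspeed 202.5 kt
Leg 5: heading 134.5°; drift -4.4° → track 130.1°, groundspeed 198.2 kt
Leg 6: heading 257.7°; drift +5.8° → track 263.5°, groundspeed 210.6 kt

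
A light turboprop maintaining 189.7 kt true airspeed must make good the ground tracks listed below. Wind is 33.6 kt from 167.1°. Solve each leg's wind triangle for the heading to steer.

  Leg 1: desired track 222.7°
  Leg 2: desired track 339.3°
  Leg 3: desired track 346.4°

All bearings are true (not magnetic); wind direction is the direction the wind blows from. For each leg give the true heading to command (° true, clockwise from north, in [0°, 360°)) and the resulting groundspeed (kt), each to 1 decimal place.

Leg 1: desired track 222.7°; wind correction -8.4° → command heading 214.3°, groundspeed 168.7 kt
Leg 2: desired track 339.3°; wind correction -1.4° → command heading 337.9°, groundspeed 222.9 kt
Leg 3: desired track 346.4°; wind correction -0.1° → command heading 346.3°, groundspeed 223.3 kt

Leg 1: heading=214.3°, groundspeed=168.7 kt
Leg 2: heading=337.9°, groundspeed=222.9 kt
Leg 3: heading=346.3°, groundspeed=223.3 kt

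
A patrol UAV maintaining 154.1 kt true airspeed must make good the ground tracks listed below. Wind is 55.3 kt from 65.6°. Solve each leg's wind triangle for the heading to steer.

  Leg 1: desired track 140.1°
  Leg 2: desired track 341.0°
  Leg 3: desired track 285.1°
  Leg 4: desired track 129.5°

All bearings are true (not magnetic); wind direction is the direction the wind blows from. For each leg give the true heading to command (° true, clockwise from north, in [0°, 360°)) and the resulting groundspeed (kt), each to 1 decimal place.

Leg 1: heading=119.9°, groundspeed=129.8 kt
Leg 2: heading=1.9°, groundspeed=138.7 kt
Leg 3: heading=298.3°, groundspeed=192.7 kt
Leg 4: heading=110.7°, groundspeed=121.6 kt

Leg 1: desired track 140.1°; wind correction -20.2° → command heading 119.9°, groundspeed 129.8 kt
Leg 2: desired track 341.0°; wind correction +20.9° → command heading 1.9°, groundspeed 138.7 kt
Leg 3: desired track 285.1°; wind correction +13.2° → command heading 298.3°, groundspeed 192.7 kt
Leg 4: desired track 129.5°; wind correction -18.8° → command heading 110.7°, groundspeed 121.6 kt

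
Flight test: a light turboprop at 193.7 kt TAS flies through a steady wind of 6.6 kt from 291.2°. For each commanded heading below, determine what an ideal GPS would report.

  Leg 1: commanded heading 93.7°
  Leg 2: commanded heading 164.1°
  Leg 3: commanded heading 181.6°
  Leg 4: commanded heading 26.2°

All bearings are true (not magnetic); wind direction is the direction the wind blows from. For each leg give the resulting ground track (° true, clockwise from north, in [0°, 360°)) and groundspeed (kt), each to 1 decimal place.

Leg 1: heading 93.7°; drift +0.6° → track 94.3°, groundspeed 200.0 kt
Leg 2: heading 164.1°; drift -1.5° → track 162.6°, groundspeed 197.8 kt
Leg 3: heading 181.6°; drift -1.8° → track 179.8°, groundspeed 196.0 kt
Leg 4: heading 26.2°; drift +1.9° → track 28.1°, groundspeed 194.4 kt

Leg 1: track=94.3°, groundspeed=200.0 kt
Leg 2: track=162.6°, groundspeed=197.8 kt
Leg 3: track=179.8°, groundspeed=196.0 kt
Leg 4: track=28.1°, groundspeed=194.4 kt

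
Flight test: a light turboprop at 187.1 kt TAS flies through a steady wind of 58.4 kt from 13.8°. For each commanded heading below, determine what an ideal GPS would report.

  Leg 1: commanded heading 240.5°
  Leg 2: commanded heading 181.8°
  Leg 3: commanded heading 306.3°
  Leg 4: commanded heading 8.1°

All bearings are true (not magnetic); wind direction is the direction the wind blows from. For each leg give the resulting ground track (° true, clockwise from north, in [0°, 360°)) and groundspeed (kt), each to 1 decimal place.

Leg 1: track=229.9°, groundspeed=231.1 kt
Leg 2: track=184.6°, groundspeed=244.5 kt
Leg 3: track=288.2°, groundspeed=173.4 kt
Leg 4: track=5.5°, groundspeed=129.1 kt

Leg 1: heading 240.5°; drift -10.6° → track 229.9°, groundspeed 231.1 kt
Leg 2: heading 181.8°; drift +2.8° → track 184.6°, groundspeed 244.5 kt
Leg 3: heading 306.3°; drift -18.1° → track 288.2°, groundspeed 173.4 kt
Leg 4: heading 8.1°; drift -2.6° → track 5.5°, groundspeed 129.1 kt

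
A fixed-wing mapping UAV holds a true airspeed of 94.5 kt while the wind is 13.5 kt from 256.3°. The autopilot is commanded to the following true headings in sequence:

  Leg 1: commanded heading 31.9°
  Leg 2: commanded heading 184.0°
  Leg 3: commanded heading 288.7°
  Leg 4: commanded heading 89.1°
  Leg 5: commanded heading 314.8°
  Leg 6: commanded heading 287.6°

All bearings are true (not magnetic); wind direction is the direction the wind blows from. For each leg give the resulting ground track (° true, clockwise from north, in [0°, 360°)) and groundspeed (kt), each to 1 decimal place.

Leg 1: heading 31.9°; drift +5.2° → track 37.1°, groundspeed 104.6 kt
Leg 2: heading 184.0°; drift -8.1° → track 175.9°, groundspeed 91.3 kt
Leg 3: heading 288.7°; drift +5.0° → track 293.7°, groundspeed 83.4 kt
Leg 4: heading 89.1°; drift -1.6° → track 87.5°, groundspeed 107.7 kt
Leg 5: heading 314.8°; drift +7.5° → track 322.3°, groundspeed 88.2 kt
Leg 6: heading 287.6°; drift +4.8° → track 292.4°, groundspeed 83.3 kt

Leg 1: track=37.1°, groundspeed=104.6 kt
Leg 2: track=175.9°, groundspeed=91.3 kt
Leg 3: track=293.7°, groundspeed=83.4 kt
Leg 4: track=87.5°, groundspeed=107.7 kt
Leg 5: track=322.3°, groundspeed=88.2 kt
Leg 6: track=292.4°, groundspeed=83.3 kt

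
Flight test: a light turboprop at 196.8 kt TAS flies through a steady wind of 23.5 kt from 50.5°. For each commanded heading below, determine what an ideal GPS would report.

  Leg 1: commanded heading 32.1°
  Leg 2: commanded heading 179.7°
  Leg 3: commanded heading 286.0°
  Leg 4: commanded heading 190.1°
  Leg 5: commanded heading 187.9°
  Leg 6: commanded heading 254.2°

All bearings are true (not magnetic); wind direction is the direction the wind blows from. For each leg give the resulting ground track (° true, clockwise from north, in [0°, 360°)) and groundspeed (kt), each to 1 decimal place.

Leg 1: heading 32.1°; drift -2.4° → track 29.7°, groundspeed 174.7 kt
Leg 2: heading 179.7°; drift +4.9° → track 184.6°, groundspeed 212.4 kt
Leg 3: heading 286.0°; drift -5.3° → track 280.7°, groundspeed 211.0 kt
Leg 4: heading 190.1°; drift +4.1° → track 194.2°, groundspeed 215.2 kt
Leg 5: heading 187.9°; drift +4.2° → track 192.1°, groundspeed 214.7 kt
Leg 6: heading 254.2°; drift -2.5° → track 251.7°, groundspeed 218.5 kt

Leg 1: track=29.7°, groundspeed=174.7 kt
Leg 2: track=184.6°, groundspeed=212.4 kt
Leg 3: track=280.7°, groundspeed=211.0 kt
Leg 4: track=194.2°, groundspeed=215.2 kt
Leg 5: track=192.1°, groundspeed=214.7 kt
Leg 6: track=251.7°, groundspeed=218.5 kt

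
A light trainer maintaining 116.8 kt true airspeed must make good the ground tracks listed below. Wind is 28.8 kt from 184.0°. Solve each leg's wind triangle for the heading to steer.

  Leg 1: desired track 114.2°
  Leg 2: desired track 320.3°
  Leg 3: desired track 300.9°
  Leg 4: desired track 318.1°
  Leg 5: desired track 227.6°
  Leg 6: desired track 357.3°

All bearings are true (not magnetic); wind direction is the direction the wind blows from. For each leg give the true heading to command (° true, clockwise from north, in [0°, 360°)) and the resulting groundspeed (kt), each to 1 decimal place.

Leg 1: desired track 114.2°; wind correction +13.4° → command heading 127.6°, groundspeed 103.7 kt
Leg 2: desired track 320.3°; wind correction -9.8° → command heading 310.5°, groundspeed 135.9 kt
Leg 3: desired track 300.9°; wind correction -12.7° → command heading 288.2°, groundspeed 127.0 kt
Leg 4: desired track 318.1°; wind correction -10.2° → command heading 307.9°, groundspeed 135.0 kt
Leg 5: desired track 227.6°; wind correction -9.8° → command heading 217.8°, groundspeed 94.2 kt
Leg 6: desired track 357.3°; wind correction -1.6° → command heading 355.7°, groundspeed 145.4 kt

Leg 1: heading=127.6°, groundspeed=103.7 kt
Leg 2: heading=310.5°, groundspeed=135.9 kt
Leg 3: heading=288.2°, groundspeed=127.0 kt
Leg 4: heading=307.9°, groundspeed=135.0 kt
Leg 5: heading=217.8°, groundspeed=94.2 kt
Leg 6: heading=355.7°, groundspeed=145.4 kt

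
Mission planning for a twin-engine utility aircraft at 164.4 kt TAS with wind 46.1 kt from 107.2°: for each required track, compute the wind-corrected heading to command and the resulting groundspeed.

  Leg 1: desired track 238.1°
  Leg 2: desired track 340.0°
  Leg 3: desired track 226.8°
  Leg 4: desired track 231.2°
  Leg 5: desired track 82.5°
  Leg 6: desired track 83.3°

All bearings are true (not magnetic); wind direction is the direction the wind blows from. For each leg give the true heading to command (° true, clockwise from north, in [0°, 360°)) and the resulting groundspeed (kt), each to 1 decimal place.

Leg 1: desired track 238.1°; wind correction -12.2° → command heading 225.9°, groundspeed 190.8 kt
Leg 2: desired track 340.0°; wind correction +12.9° → command heading 352.9°, groundspeed 188.1 kt
Leg 3: desired track 226.8°; wind correction -14.1° → command heading 212.7°, groundspeed 182.2 kt
Leg 4: desired track 231.2°; wind correction -13.4° → command heading 217.8°, groundspeed 185.7 kt
Leg 5: desired track 82.5°; wind correction +6.7° → command heading 89.2°, groundspeed 121.4 kt
Leg 6: desired track 83.3°; wind correction +6.5° → command heading 89.8°, groundspeed 121.2 kt

Leg 1: heading=225.9°, groundspeed=190.8 kt
Leg 2: heading=352.9°, groundspeed=188.1 kt
Leg 3: heading=212.7°, groundspeed=182.2 kt
Leg 4: heading=217.8°, groundspeed=185.7 kt
Leg 5: heading=89.2°, groundspeed=121.4 kt
Leg 6: heading=89.8°, groundspeed=121.2 kt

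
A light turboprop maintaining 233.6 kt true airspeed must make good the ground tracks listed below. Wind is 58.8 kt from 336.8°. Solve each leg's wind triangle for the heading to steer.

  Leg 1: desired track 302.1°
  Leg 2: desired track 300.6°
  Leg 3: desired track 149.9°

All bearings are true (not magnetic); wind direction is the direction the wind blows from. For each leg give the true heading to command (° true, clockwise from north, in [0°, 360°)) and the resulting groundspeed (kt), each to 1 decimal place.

Leg 1: heading=310.3°, groundspeed=182.8 kt
Leg 2: heading=309.1°, groundspeed=183.6 kt
Leg 3: heading=148.2°, groundspeed=291.9 kt

Leg 1: desired track 302.1°; wind correction +8.2° → command heading 310.3°, groundspeed 182.8 kt
Leg 2: desired track 300.6°; wind correction +8.5° → command heading 309.1°, groundspeed 183.6 kt
Leg 3: desired track 149.9°; wind correction -1.7° → command heading 148.2°, groundspeed 291.9 kt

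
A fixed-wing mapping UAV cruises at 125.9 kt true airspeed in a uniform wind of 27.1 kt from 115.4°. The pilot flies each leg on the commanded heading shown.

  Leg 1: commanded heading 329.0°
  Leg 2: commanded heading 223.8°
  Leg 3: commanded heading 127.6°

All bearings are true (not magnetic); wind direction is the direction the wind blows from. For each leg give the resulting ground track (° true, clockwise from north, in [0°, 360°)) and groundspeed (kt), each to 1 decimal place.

Leg 1: heading 329.0°; drift -5.8° → track 323.2°, groundspeed 149.2 kt
Leg 2: heading 223.8°; drift +10.8° → track 234.6°, groundspeed 136.9 kt
Leg 3: heading 127.6°; drift +3.3° → track 130.9°, groundspeed 99.6 kt

Leg 1: track=323.2°, groundspeed=149.2 kt
Leg 2: track=234.6°, groundspeed=136.9 kt
Leg 3: track=130.9°, groundspeed=99.6 kt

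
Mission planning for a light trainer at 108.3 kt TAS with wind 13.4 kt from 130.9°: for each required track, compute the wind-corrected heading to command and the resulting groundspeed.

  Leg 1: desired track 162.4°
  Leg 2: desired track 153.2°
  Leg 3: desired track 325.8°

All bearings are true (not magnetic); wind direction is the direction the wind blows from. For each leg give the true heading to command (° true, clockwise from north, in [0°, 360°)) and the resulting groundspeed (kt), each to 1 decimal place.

Leg 1: desired track 162.4°; wind correction -3.7° → command heading 158.7°, groundspeed 96.6 kt
Leg 2: desired track 153.2°; wind correction -2.7° → command heading 150.5°, groundspeed 95.8 kt
Leg 3: desired track 325.8°; wind correction +1.8° → command heading 327.6°, groundspeed 121.2 kt

Leg 1: heading=158.7°, groundspeed=96.6 kt
Leg 2: heading=150.5°, groundspeed=95.8 kt
Leg 3: heading=327.6°, groundspeed=121.2 kt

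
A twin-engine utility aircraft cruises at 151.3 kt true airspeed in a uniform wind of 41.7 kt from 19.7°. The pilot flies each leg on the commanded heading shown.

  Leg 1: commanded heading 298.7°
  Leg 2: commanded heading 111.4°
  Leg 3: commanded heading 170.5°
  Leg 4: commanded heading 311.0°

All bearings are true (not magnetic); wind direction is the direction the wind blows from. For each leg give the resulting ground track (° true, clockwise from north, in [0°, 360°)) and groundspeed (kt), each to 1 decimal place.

Leg 1: track=282.8°, groundspeed=150.5 kt
Leg 2: track=126.7°, groundspeed=158.1 kt
Leg 3: track=176.7°, groundspeed=188.8 kt
Leg 4: track=295.1°, groundspeed=141.6 kt

Leg 1: heading 298.7°; drift -15.9° → track 282.8°, groundspeed 150.5 kt
Leg 2: heading 111.4°; drift +15.3° → track 126.7°, groundspeed 158.1 kt
Leg 3: heading 170.5°; drift +6.2° → track 176.7°, groundspeed 188.8 kt
Leg 4: heading 311.0°; drift -15.9° → track 295.1°, groundspeed 141.6 kt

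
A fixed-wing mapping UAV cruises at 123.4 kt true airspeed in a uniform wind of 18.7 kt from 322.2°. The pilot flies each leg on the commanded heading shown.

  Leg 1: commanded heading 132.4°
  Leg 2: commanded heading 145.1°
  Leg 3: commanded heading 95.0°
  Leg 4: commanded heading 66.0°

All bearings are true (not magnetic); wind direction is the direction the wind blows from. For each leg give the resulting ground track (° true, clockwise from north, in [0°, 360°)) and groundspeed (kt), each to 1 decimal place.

Leg 1: heading 132.4°; drift +1.3° → track 133.7°, groundspeed 141.9 kt
Leg 2: heading 145.1°; drift -0.4° → track 144.7°, groundspeed 142.1 kt
Leg 3: heading 95.0°; drift +5.8° → track 100.8°, groundspeed 136.8 kt
Leg 4: heading 66.0°; drift +8.1° → track 74.1°, groundspeed 129.1 kt

Leg 1: track=133.7°, groundspeed=141.9 kt
Leg 2: track=144.7°, groundspeed=142.1 kt
Leg 3: track=100.8°, groundspeed=136.8 kt
Leg 4: track=74.1°, groundspeed=129.1 kt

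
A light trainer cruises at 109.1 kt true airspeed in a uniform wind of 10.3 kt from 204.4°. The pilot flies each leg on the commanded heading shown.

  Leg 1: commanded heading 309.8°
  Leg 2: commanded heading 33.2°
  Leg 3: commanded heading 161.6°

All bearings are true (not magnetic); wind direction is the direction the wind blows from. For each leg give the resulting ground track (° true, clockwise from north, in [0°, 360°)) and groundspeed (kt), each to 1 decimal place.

Leg 1: heading 309.8°; drift +5.1° → track 314.9°, groundspeed 112.3 kt
Leg 2: heading 33.2°; drift -0.8° → track 32.4°, groundspeed 119.3 kt
Leg 3: heading 161.6°; drift -3.9° → track 157.7°, groundspeed 101.8 kt

Leg 1: track=314.9°, groundspeed=112.3 kt
Leg 2: track=32.4°, groundspeed=119.3 kt
Leg 3: track=157.7°, groundspeed=101.8 kt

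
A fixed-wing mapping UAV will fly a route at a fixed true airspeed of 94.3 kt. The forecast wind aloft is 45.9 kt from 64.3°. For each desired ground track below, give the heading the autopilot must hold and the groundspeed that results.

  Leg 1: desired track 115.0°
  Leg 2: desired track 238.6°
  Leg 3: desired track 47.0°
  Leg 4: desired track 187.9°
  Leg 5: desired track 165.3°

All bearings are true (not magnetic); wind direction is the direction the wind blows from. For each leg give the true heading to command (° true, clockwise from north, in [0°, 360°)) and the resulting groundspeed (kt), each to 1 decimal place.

Leg 1: heading=92.9°, groundspeed=58.3 kt
Leg 2: heading=235.8°, groundspeed=139.9 kt
Leg 3: heading=55.3°, groundspeed=49.5 kt
Leg 4: heading=164.0°, groundspeed=111.6 kt
Leg 5: heading=136.8°, groundspeed=91.6 kt

Leg 1: desired track 115.0°; wind correction -22.1° → command heading 92.9°, groundspeed 58.3 kt
Leg 2: desired track 238.6°; wind correction -2.8° → command heading 235.8°, groundspeed 139.9 kt
Leg 3: desired track 47.0°; wind correction +8.3° → command heading 55.3°, groundspeed 49.5 kt
Leg 4: desired track 187.9°; wind correction -23.9° → command heading 164.0°, groundspeed 111.6 kt
Leg 5: desired track 165.3°; wind correction -28.5° → command heading 136.8°, groundspeed 91.6 kt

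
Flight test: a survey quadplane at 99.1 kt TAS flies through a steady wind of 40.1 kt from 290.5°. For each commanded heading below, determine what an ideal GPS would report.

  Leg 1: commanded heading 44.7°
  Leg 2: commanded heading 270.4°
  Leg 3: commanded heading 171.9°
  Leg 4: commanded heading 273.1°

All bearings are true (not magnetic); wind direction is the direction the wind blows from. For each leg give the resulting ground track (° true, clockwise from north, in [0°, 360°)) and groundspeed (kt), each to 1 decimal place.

Leg 1: track=62.3°, groundspeed=121.2 kt
Leg 2: track=257.8°, groundspeed=63.0 kt
Leg 3: track=155.3°, groundspeed=123.4 kt
Leg 4: track=261.9°, groundspeed=62.0 kt

Leg 1: heading 44.7°; drift +17.6° → track 62.3°, groundspeed 121.2 kt
Leg 2: heading 270.4°; drift -12.6° → track 257.8°, groundspeed 63.0 kt
Leg 3: heading 171.9°; drift -16.6° → track 155.3°, groundspeed 123.4 kt
Leg 4: heading 273.1°; drift -11.2° → track 261.9°, groundspeed 62.0 kt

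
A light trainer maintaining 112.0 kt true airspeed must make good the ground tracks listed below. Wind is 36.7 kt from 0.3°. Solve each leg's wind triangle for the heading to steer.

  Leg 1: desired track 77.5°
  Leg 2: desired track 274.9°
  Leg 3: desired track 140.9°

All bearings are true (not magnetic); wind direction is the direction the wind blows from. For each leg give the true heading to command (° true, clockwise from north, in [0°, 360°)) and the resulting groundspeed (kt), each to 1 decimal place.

Leg 1: heading=58.9°, groundspeed=98.0 kt
Leg 2: heading=294.0°, groundspeed=102.9 kt
Leg 3: heading=128.9°, groundspeed=137.9 kt

Leg 1: desired track 77.5°; wind correction -18.6° → command heading 58.9°, groundspeed 98.0 kt
Leg 2: desired track 274.9°; wind correction +19.1° → command heading 294.0°, groundspeed 102.9 kt
Leg 3: desired track 140.9°; wind correction -12.0° → command heading 128.9°, groundspeed 137.9 kt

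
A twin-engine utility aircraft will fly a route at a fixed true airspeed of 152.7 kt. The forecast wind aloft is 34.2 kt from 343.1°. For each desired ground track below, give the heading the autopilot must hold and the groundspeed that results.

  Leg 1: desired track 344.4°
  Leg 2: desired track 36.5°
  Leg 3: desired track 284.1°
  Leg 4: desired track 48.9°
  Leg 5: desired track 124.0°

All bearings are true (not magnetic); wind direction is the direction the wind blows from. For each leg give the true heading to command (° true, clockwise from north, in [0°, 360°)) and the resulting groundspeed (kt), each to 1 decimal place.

Leg 1: desired track 344.4°; wind correction -0.3° → command heading 344.1°, groundspeed 118.5 kt
Leg 2: desired track 36.5°; wind correction -10.4° → command heading 26.1°, groundspeed 129.8 kt
Leg 3: desired track 284.1°; wind correction +11.1° → command heading 295.2°, groundspeed 132.2 kt
Leg 4: desired track 48.9°; wind correction -11.8° → command heading 37.1°, groundspeed 135.5 kt
Leg 5: desired track 124.0°; wind correction -8.1° → command heading 115.9°, groundspeed 177.7 kt

Leg 1: heading=344.1°, groundspeed=118.5 kt
Leg 2: heading=26.1°, groundspeed=129.8 kt
Leg 3: heading=295.2°, groundspeed=132.2 kt
Leg 4: heading=37.1°, groundspeed=135.5 kt
Leg 5: heading=115.9°, groundspeed=177.7 kt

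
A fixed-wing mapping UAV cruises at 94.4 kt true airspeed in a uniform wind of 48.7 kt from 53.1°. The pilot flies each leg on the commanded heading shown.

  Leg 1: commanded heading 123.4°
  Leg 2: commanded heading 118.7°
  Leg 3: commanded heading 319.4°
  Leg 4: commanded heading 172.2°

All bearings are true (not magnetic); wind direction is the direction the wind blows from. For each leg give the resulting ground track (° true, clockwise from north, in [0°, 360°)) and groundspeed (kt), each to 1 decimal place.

Leg 1: track=153.9°, groundspeed=90.5 kt
Leg 2: track=149.5°, groundspeed=86.5 kt
Leg 3: track=292.9°, groundspeed=109.0 kt
Leg 4: track=192.0°, groundspeed=125.5 kt

Leg 1: heading 123.4°; drift +30.5° → track 153.9°, groundspeed 90.5 kt
Leg 2: heading 118.7°; drift +30.8° → track 149.5°, groundspeed 86.5 kt
Leg 3: heading 319.4°; drift -26.5° → track 292.9°, groundspeed 109.0 kt
Leg 4: heading 172.2°; drift +19.8° → track 192.0°, groundspeed 125.5 kt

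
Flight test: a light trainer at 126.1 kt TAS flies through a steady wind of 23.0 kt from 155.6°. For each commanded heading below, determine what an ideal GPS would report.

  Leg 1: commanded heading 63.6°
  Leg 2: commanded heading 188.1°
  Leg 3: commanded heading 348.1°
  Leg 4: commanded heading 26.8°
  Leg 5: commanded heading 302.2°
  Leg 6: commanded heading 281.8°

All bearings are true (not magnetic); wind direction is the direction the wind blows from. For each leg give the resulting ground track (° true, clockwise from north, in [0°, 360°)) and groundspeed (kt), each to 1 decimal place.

Leg 1: heading 63.6°; drift -10.3° → track 53.3°, groundspeed 129.0 kt
Leg 2: heading 188.1°; drift +6.6° → track 194.7°, groundspeed 107.4 kt
Leg 3: heading 348.1°; drift -1.9° → track 346.2°, groundspeed 148.6 kt
Leg 4: heading 26.8°; drift -7.3° → track 19.5°, groundspeed 141.7 kt
Leg 5: heading 302.2°; drift +5.0° → track 307.2°, groundspeed 145.9 kt
Leg 6: heading 281.8°; drift +7.6° → track 289.4°, groundspeed 140.9 kt

Leg 1: track=53.3°, groundspeed=129.0 kt
Leg 2: track=194.7°, groundspeed=107.4 kt
Leg 3: track=346.2°, groundspeed=148.6 kt
Leg 4: track=19.5°, groundspeed=141.7 kt
Leg 5: track=307.2°, groundspeed=145.9 kt
Leg 6: track=289.4°, groundspeed=140.9 kt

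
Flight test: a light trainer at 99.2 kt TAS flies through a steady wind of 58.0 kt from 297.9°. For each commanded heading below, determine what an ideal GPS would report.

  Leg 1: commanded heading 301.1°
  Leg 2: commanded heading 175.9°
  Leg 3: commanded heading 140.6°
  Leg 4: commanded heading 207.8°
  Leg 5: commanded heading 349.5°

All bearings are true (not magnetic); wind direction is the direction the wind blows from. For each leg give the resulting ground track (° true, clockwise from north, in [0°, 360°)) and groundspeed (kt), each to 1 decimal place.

Leg 1: heading 301.1°; drift +4.5° → track 305.6°, groundspeed 41.4 kt
Leg 2: heading 175.9°; drift -20.7° → track 155.2°, groundspeed 138.9 kt
Leg 3: heading 140.6°; drift -8.3° → track 132.3°, groundspeed 154.3 kt
Leg 4: heading 207.8°; drift -30.3° → track 177.5°, groundspeed 115.0 kt
Leg 5: heading 349.5°; drift +35.7° → track 25.2°, groundspeed 77.8 kt

Leg 1: track=305.6°, groundspeed=41.4 kt
Leg 2: track=155.2°, groundspeed=138.9 kt
Leg 3: track=132.3°, groundspeed=154.3 kt
Leg 4: track=177.5°, groundspeed=115.0 kt
Leg 5: track=25.2°, groundspeed=77.8 kt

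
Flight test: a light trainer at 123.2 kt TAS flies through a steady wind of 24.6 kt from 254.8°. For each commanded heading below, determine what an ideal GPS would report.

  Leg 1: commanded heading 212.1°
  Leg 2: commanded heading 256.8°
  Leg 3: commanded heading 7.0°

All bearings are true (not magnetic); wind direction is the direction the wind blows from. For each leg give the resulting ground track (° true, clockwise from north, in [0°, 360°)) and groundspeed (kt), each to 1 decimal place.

Leg 1: heading 212.1°; drift -9.0° → track 203.1°, groundspeed 106.4 kt
Leg 2: heading 256.8°; drift +0.5° → track 257.3°, groundspeed 98.6 kt
Leg 3: heading 7.0°; drift +9.8° → track 16.8°, groundspeed 134.4 kt

Leg 1: track=203.1°, groundspeed=106.4 kt
Leg 2: track=257.3°, groundspeed=98.6 kt
Leg 3: track=16.8°, groundspeed=134.4 kt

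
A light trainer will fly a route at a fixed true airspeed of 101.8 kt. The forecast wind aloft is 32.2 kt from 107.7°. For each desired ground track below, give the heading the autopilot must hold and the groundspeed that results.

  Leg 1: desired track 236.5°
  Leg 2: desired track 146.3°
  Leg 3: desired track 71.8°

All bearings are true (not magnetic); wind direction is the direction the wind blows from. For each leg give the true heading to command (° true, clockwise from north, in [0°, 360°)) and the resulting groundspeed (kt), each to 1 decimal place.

Leg 1: heading=222.2°, groundspeed=118.8 kt
Leg 2: heading=134.9°, groundspeed=74.6 kt
Leg 3: heading=82.5°, groundspeed=74.0 kt

Leg 1: desired track 236.5°; wind correction -14.3° → command heading 222.2°, groundspeed 118.8 kt
Leg 2: desired track 146.3°; wind correction -11.4° → command heading 134.9°, groundspeed 74.6 kt
Leg 3: desired track 71.8°; wind correction +10.7° → command heading 82.5°, groundspeed 74.0 kt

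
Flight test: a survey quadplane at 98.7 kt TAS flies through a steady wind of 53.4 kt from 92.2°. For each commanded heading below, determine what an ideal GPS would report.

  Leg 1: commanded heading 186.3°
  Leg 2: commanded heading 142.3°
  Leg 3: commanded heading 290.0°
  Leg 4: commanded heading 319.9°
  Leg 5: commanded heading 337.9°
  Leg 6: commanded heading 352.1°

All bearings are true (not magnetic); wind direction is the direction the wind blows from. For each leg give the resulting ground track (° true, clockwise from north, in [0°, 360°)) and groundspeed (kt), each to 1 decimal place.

Leg 1: track=213.8°, groundspeed=115.5 kt
Leg 2: track=174.7°, groundspeed=76.4 kt
Leg 3: track=283.8°, groundspeed=150.4 kt
Leg 4: track=303.6°, groundspeed=140.3 kt
Leg 5: track=315.9°, groundspeed=130.1 kt
Leg 6: track=326.2°, groundspeed=120.2 kt

Leg 1: heading 186.3°; drift +27.5° → track 213.8°, groundspeed 115.5 kt
Leg 2: heading 142.3°; drift +32.4° → track 174.7°, groundspeed 76.4 kt
Leg 3: heading 290.0°; drift -6.2° → track 283.8°, groundspeed 150.4 kt
Leg 4: heading 319.9°; drift -16.3° → track 303.6°, groundspeed 140.3 kt
Leg 5: heading 337.9°; drift -22.0° → track 315.9°, groundspeed 130.1 kt
Leg 6: heading 352.1°; drift -25.9° → track 326.2°, groundspeed 120.2 kt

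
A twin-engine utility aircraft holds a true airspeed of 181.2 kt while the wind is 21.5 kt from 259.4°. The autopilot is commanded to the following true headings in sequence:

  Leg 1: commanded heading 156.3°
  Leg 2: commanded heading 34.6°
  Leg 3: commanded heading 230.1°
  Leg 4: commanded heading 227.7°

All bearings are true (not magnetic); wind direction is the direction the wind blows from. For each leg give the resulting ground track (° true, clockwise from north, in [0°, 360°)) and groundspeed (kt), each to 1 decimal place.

Leg 1: heading 156.3°; drift -6.4° → track 149.9°, groundspeed 187.2 kt
Leg 2: heading 34.6°; drift +4.4° → track 39.0°, groundspeed 197.0 kt
Leg 3: heading 230.1°; drift -3.7° → track 226.4°, groundspeed 162.8 kt
Leg 4: heading 227.7°; drift -4.0° → track 223.7°, groundspeed 163.3 kt

Leg 1: track=149.9°, groundspeed=187.2 kt
Leg 2: track=39.0°, groundspeed=197.0 kt
Leg 3: track=226.4°, groundspeed=162.8 kt
Leg 4: track=223.7°, groundspeed=163.3 kt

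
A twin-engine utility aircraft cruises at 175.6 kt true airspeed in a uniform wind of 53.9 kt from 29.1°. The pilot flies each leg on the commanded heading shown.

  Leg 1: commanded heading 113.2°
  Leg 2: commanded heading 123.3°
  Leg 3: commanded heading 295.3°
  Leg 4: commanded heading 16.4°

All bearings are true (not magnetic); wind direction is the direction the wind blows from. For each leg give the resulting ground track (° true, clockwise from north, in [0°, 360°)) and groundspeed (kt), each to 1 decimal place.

Leg 1: track=130.7°, groundspeed=178.3 kt
Leg 2: track=140.0°, groundspeed=187.4 kt
Leg 3: track=278.6°, groundspeed=187.1 kt
Leg 4: track=10.9°, groundspeed=123.6 kt

Leg 1: heading 113.2°; drift +17.5° → track 130.7°, groundspeed 178.3 kt
Leg 2: heading 123.3°; drift +16.7° → track 140.0°, groundspeed 187.4 kt
Leg 3: heading 295.3°; drift -16.7° → track 278.6°, groundspeed 187.1 kt
Leg 4: heading 16.4°; drift -5.5° → track 10.9°, groundspeed 123.6 kt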